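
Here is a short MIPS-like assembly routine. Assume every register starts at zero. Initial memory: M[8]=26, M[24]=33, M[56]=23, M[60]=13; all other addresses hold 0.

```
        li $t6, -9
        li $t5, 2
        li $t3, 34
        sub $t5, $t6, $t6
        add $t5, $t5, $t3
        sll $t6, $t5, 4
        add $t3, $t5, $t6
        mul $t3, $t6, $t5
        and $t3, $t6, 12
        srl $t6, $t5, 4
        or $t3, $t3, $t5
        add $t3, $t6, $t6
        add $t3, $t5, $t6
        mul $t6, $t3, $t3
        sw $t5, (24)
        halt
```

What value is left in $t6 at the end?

after li $t6, -9: $t6=-9
after li $t5, 2: $t5=2
after li $t3, 34: $t3=34
after sub $t5, $t6, $t6: $t5=(-9)-(-9)=0
after add $t5, $t5, $t3: $t5=0+34=34
after sll $t6, $t5, 4: $t6=34<<4=544
after add $t3, $t5, $t6: $t3=34+544=578
after mul $t3, $t6, $t5: $t3=544*34=18496
after and $t3, $t6, 12: $t3=544&12=0
after srl $t6, $t5, 4: $t6=34>>4=2
after or $t3, $t3, $t5: $t3=0|34=34
after add $t3, $t6, $t6: $t3=2+2=4
after add $t3, $t5, $t6: $t3=34+2=36
after mul $t6, $t3, $t3: $t6=36*36=1296
sw $t5, (24) → M[24]=34
halt.

1296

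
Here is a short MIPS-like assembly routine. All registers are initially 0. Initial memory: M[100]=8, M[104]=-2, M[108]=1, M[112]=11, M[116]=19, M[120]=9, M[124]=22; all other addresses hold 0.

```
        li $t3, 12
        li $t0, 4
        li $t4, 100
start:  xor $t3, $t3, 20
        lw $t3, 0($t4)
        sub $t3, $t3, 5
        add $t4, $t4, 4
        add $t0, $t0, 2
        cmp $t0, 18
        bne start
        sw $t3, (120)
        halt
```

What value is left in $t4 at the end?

$t3=12
$t0=4
$t4=100
$t3=12^20=24
$t3=M[100]=8
$t3=8-5=3
$t4=100+4=104
$t0=4+2=6
cmp $t0, 18  (cmp 6,18)
bne start: taken
$t3=3^20=23
$t3=M[104]=-2
$t3=(-2)-5=-7
$t4=104+4=108
$t0=6+2=8
cmp $t0, 18  (cmp 8,18)
bne start: taken
$t3=(-7)^20=-19
$t3=M[108]=1
$t3=1-5=-4
$t4=108+4=112
$t0=8+2=10
cmp $t0, 18  (cmp 10,18)
bne start: taken
$t3=(-4)^20=-24
$t3=M[112]=11
$t3=11-5=6
$t4=112+4=116
$t0=10+2=12
cmp $t0, 18  (cmp 12,18)
bne start: taken
$t3=6^20=18
$t3=M[116]=19
$t3=19-5=14
$t4=116+4=120
$t0=12+2=14
cmp $t0, 18  (cmp 14,18)
bne start: taken
$t3=14^20=26
$t3=M[120]=9
$t3=9-5=4
$t4=120+4=124
$t0=14+2=16
cmp $t0, 18  (cmp 16,18)
bne start: taken
$t3=4^20=16
$t3=M[124]=22
$t3=22-5=17
$t4=124+4=128
$t0=16+2=18
cmp $t0, 18  (cmp 18,18)
bne start: not taken
sw $t3, (120) → M[120]=17
halt.

128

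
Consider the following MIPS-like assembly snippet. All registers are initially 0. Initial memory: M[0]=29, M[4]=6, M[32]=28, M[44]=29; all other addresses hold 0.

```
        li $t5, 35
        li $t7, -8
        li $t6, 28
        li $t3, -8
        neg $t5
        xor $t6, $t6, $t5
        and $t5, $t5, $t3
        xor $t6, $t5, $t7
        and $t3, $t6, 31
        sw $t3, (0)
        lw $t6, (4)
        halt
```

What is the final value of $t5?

$t5=35
$t7=-8
$t6=28
$t3=-8
$t5=-(35)=-35
$t6=28^(-35)=-63
$t5=(-35)&(-8)=-40
$t6=(-40)^(-8)=32
$t3=32&31=0
sw $t3, (0) → M[0]=0
$t6=M[4]=6
halt.

-40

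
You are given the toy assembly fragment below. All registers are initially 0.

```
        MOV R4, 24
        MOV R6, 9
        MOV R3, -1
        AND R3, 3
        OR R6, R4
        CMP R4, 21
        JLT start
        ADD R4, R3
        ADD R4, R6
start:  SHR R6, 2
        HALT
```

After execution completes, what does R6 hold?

R4=24
R6=9
R3=-1
R3=(-1)&3=3
R6=9|24=25
CMP R4, 21  (cmp 24,21)
JLT start: not taken
R4=24+3=27
R4=27+25=52
R6=25>>2=6
halt.

6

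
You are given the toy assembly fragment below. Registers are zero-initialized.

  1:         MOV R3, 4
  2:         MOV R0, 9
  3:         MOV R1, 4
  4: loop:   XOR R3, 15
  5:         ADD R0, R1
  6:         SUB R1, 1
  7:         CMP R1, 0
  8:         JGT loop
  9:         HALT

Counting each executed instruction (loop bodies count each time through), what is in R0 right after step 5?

MOV R3, 4 → R3=4
MOV R0, 9 → R0=9
MOV R1, 4 → R1=4
XOR R3, 15 → R3=4^15=11
ADD R0, R1 → R0=9+4=13
After step 5: R0 = 13.

13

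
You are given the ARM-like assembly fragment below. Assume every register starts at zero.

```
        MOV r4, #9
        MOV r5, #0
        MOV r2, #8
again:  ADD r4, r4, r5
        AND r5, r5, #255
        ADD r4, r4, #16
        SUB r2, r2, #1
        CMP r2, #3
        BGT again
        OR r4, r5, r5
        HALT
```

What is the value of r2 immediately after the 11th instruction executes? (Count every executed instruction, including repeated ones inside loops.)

after MOV r4, #9: r4=9
after MOV r5, #0: r5=0
after MOV r2, #8: r2=8
after ADD r4, r4, r5: r4=9+0=9
after AND r5, r5, #255: r5=0&255=0
after ADD r4, r4, #16: r4=9+16=25
after SUB r2, r2, #1: r2=8-1=7
CMP r2, #3  (cmp 7,3)
BGT again: taken
after ADD r4, r4, r5: r4=25+0=25
after AND r5, r5, #255: r5=0&255=0
After step 11: r2 = 7.

7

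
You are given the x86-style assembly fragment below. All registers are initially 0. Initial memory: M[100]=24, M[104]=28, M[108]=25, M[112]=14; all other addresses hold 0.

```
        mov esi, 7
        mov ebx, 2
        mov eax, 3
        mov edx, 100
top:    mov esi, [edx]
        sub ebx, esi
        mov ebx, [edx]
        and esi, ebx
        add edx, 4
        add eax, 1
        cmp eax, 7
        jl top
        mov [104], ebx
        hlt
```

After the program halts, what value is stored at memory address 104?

esi=7
ebx=2
eax=3
edx=100
esi=M[100]=24
ebx=2-24=-22
ebx=M[100]=24
esi=24&24=24
edx=100+4=104
eax=3+1=4
cmp eax, 7  (cmp 4,7)
jl top: taken
esi=M[104]=28
ebx=24-28=-4
ebx=M[104]=28
esi=28&28=28
edx=104+4=108
eax=4+1=5
cmp eax, 7  (cmp 5,7)
jl top: taken
esi=M[108]=25
ebx=28-25=3
ebx=M[108]=25
esi=25&25=25
edx=108+4=112
eax=5+1=6
cmp eax, 7  (cmp 6,7)
jl top: taken
esi=M[112]=14
ebx=25-14=11
ebx=M[112]=14
esi=14&14=14
edx=112+4=116
eax=6+1=7
cmp eax, 7  (cmp 7,7)
jl top: not taken
mov [104], ebx → M[104]=14
halt.

14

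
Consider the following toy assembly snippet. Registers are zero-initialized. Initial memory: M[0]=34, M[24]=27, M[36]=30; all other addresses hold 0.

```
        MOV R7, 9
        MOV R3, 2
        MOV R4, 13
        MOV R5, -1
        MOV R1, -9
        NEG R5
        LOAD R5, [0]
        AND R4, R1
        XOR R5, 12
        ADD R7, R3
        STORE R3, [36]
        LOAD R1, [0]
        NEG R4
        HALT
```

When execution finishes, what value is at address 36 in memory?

2

R7=9
R3=2
R4=13
R5=-1
R1=-9
R5=-(-1)=1
R5=M[0]=34
R4=13&(-9)=5
R5=34^12=46
R7=9+2=11
STORE R3, [36] → M[36]=2
R1=M[0]=34
R4=-(5)=-5
halt.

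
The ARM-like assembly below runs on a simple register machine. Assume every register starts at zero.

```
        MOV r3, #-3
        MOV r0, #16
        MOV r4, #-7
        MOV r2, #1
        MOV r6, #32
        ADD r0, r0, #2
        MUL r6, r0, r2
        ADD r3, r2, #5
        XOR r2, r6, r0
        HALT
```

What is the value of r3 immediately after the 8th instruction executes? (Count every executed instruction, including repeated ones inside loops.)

after MOV r3, #-3: r3=-3
after MOV r0, #16: r0=16
after MOV r4, #-7: r4=-7
after MOV r2, #1: r2=1
after MOV r6, #32: r6=32
after ADD r0, r0, #2: r0=16+2=18
after MUL r6, r0, r2: r6=18*1=18
after ADD r3, r2, #5: r3=1+5=6
After step 8: r3 = 6.

6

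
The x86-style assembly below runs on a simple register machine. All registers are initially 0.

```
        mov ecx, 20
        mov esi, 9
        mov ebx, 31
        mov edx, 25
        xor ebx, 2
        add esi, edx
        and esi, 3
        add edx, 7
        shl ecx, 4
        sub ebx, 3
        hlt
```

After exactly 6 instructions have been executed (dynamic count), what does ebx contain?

29

ecx=20
esi=9
ebx=31
edx=25
ebx=31^2=29
esi=9+25=34
After step 6: ebx = 29.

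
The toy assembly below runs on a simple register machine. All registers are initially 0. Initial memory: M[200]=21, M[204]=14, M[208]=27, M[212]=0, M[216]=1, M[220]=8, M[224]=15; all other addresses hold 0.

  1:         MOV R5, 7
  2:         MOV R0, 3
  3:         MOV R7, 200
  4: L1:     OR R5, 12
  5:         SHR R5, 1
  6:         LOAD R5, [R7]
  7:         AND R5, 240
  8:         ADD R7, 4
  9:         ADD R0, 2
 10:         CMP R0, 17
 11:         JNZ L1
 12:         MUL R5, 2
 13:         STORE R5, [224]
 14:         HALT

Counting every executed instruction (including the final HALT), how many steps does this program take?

62

R5=7
R0=3
R7=200
R5=7|12=15
R5=15>>1=7
R5=M[200]=21
R5=21&240=16
R7=200+4=204
R0=3+2=5
CMP R0, 17  (cmp 5,17)
JNZ L1: taken
R5=16|12=28
R5=28>>1=14
R5=M[204]=14
R5=14&240=0
R7=204+4=208
R0=5+2=7
CMP R0, 17  (cmp 7,17)
JNZ L1: taken
R5=0|12=12
R5=12>>1=6
R5=M[208]=27
R5=27&240=16
R7=208+4=212
R0=7+2=9
CMP R0, 17  (cmp 9,17)
JNZ L1: taken
R5=16|12=28
R5=28>>1=14
R5=M[212]=0
R5=0&240=0
R7=212+4=216
R0=9+2=11
CMP R0, 17  (cmp 11,17)
JNZ L1: taken
R5=0|12=12
R5=12>>1=6
R5=M[216]=1
R5=1&240=0
R7=216+4=220
R0=11+2=13
CMP R0, 17  (cmp 13,17)
JNZ L1: taken
R5=0|12=12
R5=12>>1=6
R5=M[220]=8
R5=8&240=0
R7=220+4=224
R0=13+2=15
CMP R0, 17  (cmp 15,17)
JNZ L1: taken
R5=0|12=12
R5=12>>1=6
R5=M[224]=15
R5=15&240=0
R7=224+4=228
R0=15+2=17
CMP R0, 17  (cmp 17,17)
JNZ L1: not taken
R5=0*2=0
STORE R5, [224] → M[224]=0
halt.
Total executed instructions: 62.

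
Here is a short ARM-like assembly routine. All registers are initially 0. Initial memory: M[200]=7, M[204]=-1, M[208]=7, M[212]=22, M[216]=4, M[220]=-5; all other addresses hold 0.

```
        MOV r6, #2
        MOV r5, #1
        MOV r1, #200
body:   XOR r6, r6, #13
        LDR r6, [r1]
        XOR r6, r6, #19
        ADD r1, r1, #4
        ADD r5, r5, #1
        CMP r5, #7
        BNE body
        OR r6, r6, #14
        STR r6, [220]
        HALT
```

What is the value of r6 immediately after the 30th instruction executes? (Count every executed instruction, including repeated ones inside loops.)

5

MOV r6, #2 → r6=2
MOV r5, #1 → r5=1
MOV r1, #200 → r1=200
XOR r6, r6, #13 → r6=2^13=15
LDR r6, [r1] → r6=M[200]=7
XOR r6, r6, #19 → r6=7^19=20
ADD r1, r1, #4 → r1=200+4=204
ADD r5, r5, #1 → r5=1+1=2
CMP r5, #7  (cmp 2,7)
BNE body: taken
XOR r6, r6, #13 → r6=20^13=25
LDR r6, [r1] → r6=M[204]=-1
XOR r6, r6, #19 → r6=(-1)^19=-20
ADD r1, r1, #4 → r1=204+4=208
ADD r5, r5, #1 → r5=2+1=3
CMP r5, #7  (cmp 3,7)
BNE body: taken
XOR r6, r6, #13 → r6=(-20)^13=-31
LDR r6, [r1] → r6=M[208]=7
XOR r6, r6, #19 → r6=7^19=20
ADD r1, r1, #4 → r1=208+4=212
ADD r5, r5, #1 → r5=3+1=4
CMP r5, #7  (cmp 4,7)
BNE body: taken
XOR r6, r6, #13 → r6=20^13=25
LDR r6, [r1] → r6=M[212]=22
XOR r6, r6, #19 → r6=22^19=5
ADD r1, r1, #4 → r1=212+4=216
ADD r5, r5, #1 → r5=4+1=5
CMP r5, #7  (cmp 5,7)
After step 30: r6 = 5.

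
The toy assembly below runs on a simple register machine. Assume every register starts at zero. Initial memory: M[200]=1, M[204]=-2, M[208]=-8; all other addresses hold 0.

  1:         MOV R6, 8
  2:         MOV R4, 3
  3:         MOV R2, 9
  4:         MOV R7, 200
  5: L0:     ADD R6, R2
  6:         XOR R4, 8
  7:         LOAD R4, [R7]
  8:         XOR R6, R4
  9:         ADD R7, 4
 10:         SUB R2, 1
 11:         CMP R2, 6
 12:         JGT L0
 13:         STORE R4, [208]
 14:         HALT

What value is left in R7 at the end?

R6=8
R4=3
R2=9
R7=200
R6=8+9=17
R4=3^8=11
R4=M[200]=1
R6=17^1=16
R7=200+4=204
R2=9-1=8
CMP R2, 6  (cmp 8,6)
JGT L0: taken
R6=16+8=24
R4=1^8=9
R4=M[204]=-2
R6=24^(-2)=-26
R7=204+4=208
R2=8-1=7
CMP R2, 6  (cmp 7,6)
JGT L0: taken
R6=(-26)+7=-19
R4=(-2)^8=-10
R4=M[208]=-8
R6=(-19)^(-8)=21
R7=208+4=212
R2=7-1=6
CMP R2, 6  (cmp 6,6)
JGT L0: not taken
STORE R4, [208] → M[208]=-8
halt.

212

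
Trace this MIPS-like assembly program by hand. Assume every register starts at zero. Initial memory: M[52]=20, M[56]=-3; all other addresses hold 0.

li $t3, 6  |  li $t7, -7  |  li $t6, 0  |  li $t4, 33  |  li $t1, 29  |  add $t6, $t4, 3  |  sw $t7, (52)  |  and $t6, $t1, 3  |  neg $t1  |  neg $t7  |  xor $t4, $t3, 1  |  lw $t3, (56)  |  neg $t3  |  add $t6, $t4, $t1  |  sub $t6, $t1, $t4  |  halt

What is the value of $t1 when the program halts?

after li $t3, 6: $t3=6
after li $t7, -7: $t7=-7
after li $t6, 0: $t6=0
after li $t4, 33: $t4=33
after li $t1, 29: $t1=29
after add $t6, $t4, 3: $t6=33+3=36
sw $t7, (52) → M[52]=-7
after and $t6, $t1, 3: $t6=29&3=1
after neg $t1: $t1=-(29)=-29
after neg $t7: $t7=-(-7)=7
after xor $t4, $t3, 1: $t4=6^1=7
after lw $t3, (56): $t3=M[56]=-3
after neg $t3: $t3=-(-3)=3
after add $t6, $t4, $t1: $t6=7+(-29)=-22
after sub $t6, $t1, $t4: $t6=(-29)-7=-36
halt.

-29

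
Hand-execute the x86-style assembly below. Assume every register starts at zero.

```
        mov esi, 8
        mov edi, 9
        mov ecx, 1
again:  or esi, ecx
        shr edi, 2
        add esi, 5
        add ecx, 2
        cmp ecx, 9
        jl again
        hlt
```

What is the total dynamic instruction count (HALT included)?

esi=8
edi=9
ecx=1
esi=8|1=9
edi=9>>2=2
esi=9+5=14
ecx=1+2=3
cmp ecx, 9  (cmp 3,9)
jl again: taken
esi=14|3=15
edi=2>>2=0
esi=15+5=20
ecx=3+2=5
cmp ecx, 9  (cmp 5,9)
jl again: taken
esi=20|5=21
edi=0>>2=0
esi=21+5=26
ecx=5+2=7
cmp ecx, 9  (cmp 7,9)
jl again: taken
esi=26|7=31
edi=0>>2=0
esi=31+5=36
ecx=7+2=9
cmp ecx, 9  (cmp 9,9)
jl again: not taken
halt.
Total executed instructions: 28.

28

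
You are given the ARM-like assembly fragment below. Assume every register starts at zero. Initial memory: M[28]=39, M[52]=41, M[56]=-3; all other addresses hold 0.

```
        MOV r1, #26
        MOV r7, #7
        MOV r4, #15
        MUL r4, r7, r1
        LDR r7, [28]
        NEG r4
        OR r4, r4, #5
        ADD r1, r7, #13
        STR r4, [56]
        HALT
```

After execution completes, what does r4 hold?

-177

after MOV r1, #26: r1=26
after MOV r7, #7: r7=7
after MOV r4, #15: r4=15
after MUL r4, r7, r1: r4=7*26=182
after LDR r7, [28]: r7=M[28]=39
after NEG r4: r4=-(182)=-182
after OR r4, r4, #5: r4=(-182)|5=-177
after ADD r1, r7, #13: r1=39+13=52
STR r4, [56] → M[56]=-177
halt.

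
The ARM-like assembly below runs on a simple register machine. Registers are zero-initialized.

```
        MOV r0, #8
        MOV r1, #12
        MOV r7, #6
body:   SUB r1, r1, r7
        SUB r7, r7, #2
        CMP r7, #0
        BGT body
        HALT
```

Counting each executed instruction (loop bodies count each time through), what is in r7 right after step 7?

r0=8
r1=12
r7=6
r1=12-6=6
r7=6-2=4
CMP r7, #0  (cmp 4,0)
BGT body: taken
After step 7: r7 = 4.

4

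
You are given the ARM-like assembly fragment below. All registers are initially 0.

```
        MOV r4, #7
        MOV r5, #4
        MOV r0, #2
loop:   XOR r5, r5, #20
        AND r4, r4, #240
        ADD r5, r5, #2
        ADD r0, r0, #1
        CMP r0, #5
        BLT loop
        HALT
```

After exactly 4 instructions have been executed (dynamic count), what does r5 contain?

r4=7
r5=4
r0=2
r5=4^20=16
After step 4: r5 = 16.

16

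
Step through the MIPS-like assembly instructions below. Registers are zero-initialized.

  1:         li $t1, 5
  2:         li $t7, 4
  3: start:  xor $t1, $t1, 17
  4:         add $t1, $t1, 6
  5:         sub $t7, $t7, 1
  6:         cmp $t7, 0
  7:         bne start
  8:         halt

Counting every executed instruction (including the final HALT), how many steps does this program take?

li $t1, 5 → $t1=5
li $t7, 4 → $t7=4
xor $t1, $t1, 17 → $t1=5^17=20
add $t1, $t1, 6 → $t1=20+6=26
sub $t7, $t7, 1 → $t7=4-1=3
cmp $t7, 0  (cmp 3,0)
bne start: taken
xor $t1, $t1, 17 → $t1=26^17=11
add $t1, $t1, 6 → $t1=11+6=17
sub $t7, $t7, 1 → $t7=3-1=2
cmp $t7, 0  (cmp 2,0)
bne start: taken
xor $t1, $t1, 17 → $t1=17^17=0
add $t1, $t1, 6 → $t1=0+6=6
sub $t7, $t7, 1 → $t7=2-1=1
cmp $t7, 0  (cmp 1,0)
bne start: taken
xor $t1, $t1, 17 → $t1=6^17=23
add $t1, $t1, 6 → $t1=23+6=29
sub $t7, $t7, 1 → $t7=1-1=0
cmp $t7, 0  (cmp 0,0)
bne start: not taken
halt.
Total executed instructions: 23.

23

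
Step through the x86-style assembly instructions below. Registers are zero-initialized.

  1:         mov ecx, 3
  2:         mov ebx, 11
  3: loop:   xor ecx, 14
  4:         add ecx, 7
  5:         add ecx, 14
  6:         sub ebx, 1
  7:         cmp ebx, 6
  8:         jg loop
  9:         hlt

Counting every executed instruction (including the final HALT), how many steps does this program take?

mov ecx, 3 → ecx=3
mov ebx, 11 → ebx=11
xor ecx, 14 → ecx=3^14=13
add ecx, 7 → ecx=13+7=20
add ecx, 14 → ecx=20+14=34
sub ebx, 1 → ebx=11-1=10
cmp ebx, 6  (cmp 10,6)
jg loop: taken
xor ecx, 14 → ecx=34^14=44
add ecx, 7 → ecx=44+7=51
add ecx, 14 → ecx=51+14=65
sub ebx, 1 → ebx=10-1=9
cmp ebx, 6  (cmp 9,6)
jg loop: taken
xor ecx, 14 → ecx=65^14=79
add ecx, 7 → ecx=79+7=86
add ecx, 14 → ecx=86+14=100
sub ebx, 1 → ebx=9-1=8
cmp ebx, 6  (cmp 8,6)
jg loop: taken
xor ecx, 14 → ecx=100^14=106
add ecx, 7 → ecx=106+7=113
add ecx, 14 → ecx=113+14=127
sub ebx, 1 → ebx=8-1=7
cmp ebx, 6  (cmp 7,6)
jg loop: taken
xor ecx, 14 → ecx=127^14=113
add ecx, 7 → ecx=113+7=120
add ecx, 14 → ecx=120+14=134
sub ebx, 1 → ebx=7-1=6
cmp ebx, 6  (cmp 6,6)
jg loop: not taken
halt.
Total executed instructions: 33.

33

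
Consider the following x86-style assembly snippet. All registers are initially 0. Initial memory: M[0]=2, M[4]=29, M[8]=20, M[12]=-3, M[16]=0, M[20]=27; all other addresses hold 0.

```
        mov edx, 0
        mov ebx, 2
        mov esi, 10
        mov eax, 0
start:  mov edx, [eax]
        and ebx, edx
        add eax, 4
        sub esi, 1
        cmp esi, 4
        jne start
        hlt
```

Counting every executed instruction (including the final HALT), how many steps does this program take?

mov edx, 0 → edx=0
mov ebx, 2 → ebx=2
mov esi, 10 → esi=10
mov eax, 0 → eax=0
mov edx, [eax] → edx=M[0]=2
and ebx, edx → ebx=2&2=2
add eax, 4 → eax=0+4=4
sub esi, 1 → esi=10-1=9
cmp esi, 4  (cmp 9,4)
jne start: taken
mov edx, [eax] → edx=M[4]=29
and ebx, edx → ebx=2&29=0
add eax, 4 → eax=4+4=8
sub esi, 1 → esi=9-1=8
cmp esi, 4  (cmp 8,4)
jne start: taken
mov edx, [eax] → edx=M[8]=20
and ebx, edx → ebx=0&20=0
add eax, 4 → eax=8+4=12
sub esi, 1 → esi=8-1=7
cmp esi, 4  (cmp 7,4)
jne start: taken
mov edx, [eax] → edx=M[12]=-3
and ebx, edx → ebx=0&(-3)=0
add eax, 4 → eax=12+4=16
sub esi, 1 → esi=7-1=6
cmp esi, 4  (cmp 6,4)
jne start: taken
mov edx, [eax] → edx=M[16]=0
and ebx, edx → ebx=0&0=0
add eax, 4 → eax=16+4=20
sub esi, 1 → esi=6-1=5
cmp esi, 4  (cmp 5,4)
jne start: taken
mov edx, [eax] → edx=M[20]=27
and ebx, edx → ebx=0&27=0
add eax, 4 → eax=20+4=24
sub esi, 1 → esi=5-1=4
cmp esi, 4  (cmp 4,4)
jne start: not taken
halt.
Total executed instructions: 41.

41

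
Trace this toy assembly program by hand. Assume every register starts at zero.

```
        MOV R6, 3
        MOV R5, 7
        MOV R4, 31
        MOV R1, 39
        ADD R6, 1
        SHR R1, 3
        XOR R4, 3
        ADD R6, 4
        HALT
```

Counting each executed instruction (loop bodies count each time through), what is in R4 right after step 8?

after MOV R6, 3: R6=3
after MOV R5, 7: R5=7
after MOV R4, 31: R4=31
after MOV R1, 39: R1=39
after ADD R6, 1: R6=3+1=4
after SHR R1, 3: R1=39>>3=4
after XOR R4, 3: R4=31^3=28
after ADD R6, 4: R6=4+4=8
After step 8: R4 = 28.

28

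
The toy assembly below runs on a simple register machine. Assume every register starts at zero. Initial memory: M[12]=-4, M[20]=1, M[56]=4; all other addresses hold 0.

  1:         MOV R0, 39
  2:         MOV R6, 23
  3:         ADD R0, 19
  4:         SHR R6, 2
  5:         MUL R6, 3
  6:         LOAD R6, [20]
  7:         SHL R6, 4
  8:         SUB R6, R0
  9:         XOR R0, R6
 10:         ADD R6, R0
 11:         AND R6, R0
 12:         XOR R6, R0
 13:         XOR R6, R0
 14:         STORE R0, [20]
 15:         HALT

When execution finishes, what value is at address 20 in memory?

after MOV R0, 39: R0=39
after MOV R6, 23: R6=23
after ADD R0, 19: R0=39+19=58
after SHR R6, 2: R6=23>>2=5
after MUL R6, 3: R6=5*3=15
after LOAD R6, [20]: R6=M[20]=1
after SHL R6, 4: R6=1<<4=16
after SUB R6, R0: R6=16-58=-42
after XOR R0, R6: R0=58^(-42)=-20
after ADD R6, R0: R6=(-42)+(-20)=-62
after AND R6, R0: R6=(-62)&(-20)=-64
after XOR R6, R0: R6=(-64)^(-20)=44
after XOR R6, R0: R6=44^(-20)=-64
STORE R0, [20] → M[20]=-20
halt.

-20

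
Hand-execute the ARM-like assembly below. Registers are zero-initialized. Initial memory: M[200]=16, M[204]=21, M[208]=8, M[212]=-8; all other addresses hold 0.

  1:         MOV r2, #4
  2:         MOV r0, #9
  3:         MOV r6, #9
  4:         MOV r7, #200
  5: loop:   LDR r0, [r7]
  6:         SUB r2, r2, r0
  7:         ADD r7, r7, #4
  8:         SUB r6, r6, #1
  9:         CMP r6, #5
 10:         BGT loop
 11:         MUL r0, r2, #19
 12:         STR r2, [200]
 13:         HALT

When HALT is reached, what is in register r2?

-33

after MOV r2, #4: r2=4
after MOV r0, #9: r0=9
after MOV r6, #9: r6=9
after MOV r7, #200: r7=200
after LDR r0, [r7]: r0=M[200]=16
after SUB r2, r2, r0: r2=4-16=-12
after ADD r7, r7, #4: r7=200+4=204
after SUB r6, r6, #1: r6=9-1=8
CMP r6, #5  (cmp 8,5)
BGT loop: taken
after LDR r0, [r7]: r0=M[204]=21
after SUB r2, r2, r0: r2=(-12)-21=-33
after ADD r7, r7, #4: r7=204+4=208
after SUB r6, r6, #1: r6=8-1=7
CMP r6, #5  (cmp 7,5)
BGT loop: taken
after LDR r0, [r7]: r0=M[208]=8
after SUB r2, r2, r0: r2=(-33)-8=-41
after ADD r7, r7, #4: r7=208+4=212
after SUB r6, r6, #1: r6=7-1=6
CMP r6, #5  (cmp 6,5)
BGT loop: taken
after LDR r0, [r7]: r0=M[212]=-8
after SUB r2, r2, r0: r2=(-41)-(-8)=-33
after ADD r7, r7, #4: r7=212+4=216
after SUB r6, r6, #1: r6=6-1=5
CMP r6, #5  (cmp 5,5)
BGT loop: not taken
after MUL r0, r2, #19: r0=(-33)*19=-627
STR r2, [200] → M[200]=-33
halt.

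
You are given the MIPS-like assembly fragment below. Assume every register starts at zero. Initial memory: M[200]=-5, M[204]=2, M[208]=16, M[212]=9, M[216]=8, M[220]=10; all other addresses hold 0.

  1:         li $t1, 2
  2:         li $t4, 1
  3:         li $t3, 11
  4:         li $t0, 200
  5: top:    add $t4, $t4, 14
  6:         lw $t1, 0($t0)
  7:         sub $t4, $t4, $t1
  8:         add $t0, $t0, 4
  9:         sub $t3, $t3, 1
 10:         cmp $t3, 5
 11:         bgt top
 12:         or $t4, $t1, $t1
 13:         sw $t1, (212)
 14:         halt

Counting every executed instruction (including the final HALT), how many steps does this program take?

after li $t1, 2: $t1=2
after li $t4, 1: $t4=1
after li $t3, 11: $t3=11
after li $t0, 200: $t0=200
after add $t4, $t4, 14: $t4=1+14=15
after lw $t1, 0($t0): $t1=M[200]=-5
after sub $t4, $t4, $t1: $t4=15-(-5)=20
after add $t0, $t0, 4: $t0=200+4=204
after sub $t3, $t3, 1: $t3=11-1=10
cmp $t3, 5  (cmp 10,5)
bgt top: taken
after add $t4, $t4, 14: $t4=20+14=34
after lw $t1, 0($t0): $t1=M[204]=2
after sub $t4, $t4, $t1: $t4=34-2=32
after add $t0, $t0, 4: $t0=204+4=208
after sub $t3, $t3, 1: $t3=10-1=9
cmp $t3, 5  (cmp 9,5)
bgt top: taken
after add $t4, $t4, 14: $t4=32+14=46
after lw $t1, 0($t0): $t1=M[208]=16
after sub $t4, $t4, $t1: $t4=46-16=30
after add $t0, $t0, 4: $t0=208+4=212
after sub $t3, $t3, 1: $t3=9-1=8
cmp $t3, 5  (cmp 8,5)
bgt top: taken
after add $t4, $t4, 14: $t4=30+14=44
after lw $t1, 0($t0): $t1=M[212]=9
after sub $t4, $t4, $t1: $t4=44-9=35
after add $t0, $t0, 4: $t0=212+4=216
after sub $t3, $t3, 1: $t3=8-1=7
cmp $t3, 5  (cmp 7,5)
bgt top: taken
after add $t4, $t4, 14: $t4=35+14=49
after lw $t1, 0($t0): $t1=M[216]=8
after sub $t4, $t4, $t1: $t4=49-8=41
after add $t0, $t0, 4: $t0=216+4=220
after sub $t3, $t3, 1: $t3=7-1=6
cmp $t3, 5  (cmp 6,5)
bgt top: taken
after add $t4, $t4, 14: $t4=41+14=55
after lw $t1, 0($t0): $t1=M[220]=10
after sub $t4, $t4, $t1: $t4=55-10=45
after add $t0, $t0, 4: $t0=220+4=224
after sub $t3, $t3, 1: $t3=6-1=5
cmp $t3, 5  (cmp 5,5)
bgt top: not taken
after or $t4, $t1, $t1: $t4=10|10=10
sw $t1, (212) → M[212]=10
halt.
Total executed instructions: 49.

49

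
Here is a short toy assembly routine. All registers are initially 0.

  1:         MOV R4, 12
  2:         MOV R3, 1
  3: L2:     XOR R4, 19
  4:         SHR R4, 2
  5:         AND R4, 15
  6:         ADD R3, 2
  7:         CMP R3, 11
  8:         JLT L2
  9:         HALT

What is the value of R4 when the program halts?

after MOV R4, 12: R4=12
after MOV R3, 1: R3=1
after XOR R4, 19: R4=12^19=31
after SHR R4, 2: R4=31>>2=7
after AND R4, 15: R4=7&15=7
after ADD R3, 2: R3=1+2=3
CMP R3, 11  (cmp 3,11)
JLT L2: taken
after XOR R4, 19: R4=7^19=20
after SHR R4, 2: R4=20>>2=5
after AND R4, 15: R4=5&15=5
after ADD R3, 2: R3=3+2=5
CMP R3, 11  (cmp 5,11)
JLT L2: taken
after XOR R4, 19: R4=5^19=22
after SHR R4, 2: R4=22>>2=5
after AND R4, 15: R4=5&15=5
after ADD R3, 2: R3=5+2=7
CMP R3, 11  (cmp 7,11)
JLT L2: taken
after XOR R4, 19: R4=5^19=22
after SHR R4, 2: R4=22>>2=5
after AND R4, 15: R4=5&15=5
after ADD R3, 2: R3=7+2=9
CMP R3, 11  (cmp 9,11)
JLT L2: taken
after XOR R4, 19: R4=5^19=22
after SHR R4, 2: R4=22>>2=5
after AND R4, 15: R4=5&15=5
after ADD R3, 2: R3=9+2=11
CMP R3, 11  (cmp 11,11)
JLT L2: not taken
halt.

5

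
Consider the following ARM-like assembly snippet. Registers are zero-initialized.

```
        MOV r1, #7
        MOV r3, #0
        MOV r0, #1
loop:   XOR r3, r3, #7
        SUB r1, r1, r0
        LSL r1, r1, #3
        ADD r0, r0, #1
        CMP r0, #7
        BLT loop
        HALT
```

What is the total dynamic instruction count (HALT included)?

40

MOV r1, #7 → r1=7
MOV r3, #0 → r3=0
MOV r0, #1 → r0=1
XOR r3, r3, #7 → r3=0^7=7
SUB r1, r1, r0 → r1=7-1=6
LSL r1, r1, #3 → r1=6<<3=48
ADD r0, r0, #1 → r0=1+1=2
CMP r0, #7  (cmp 2,7)
BLT loop: taken
XOR r3, r3, #7 → r3=7^7=0
SUB r1, r1, r0 → r1=48-2=46
LSL r1, r1, #3 → r1=46<<3=368
ADD r0, r0, #1 → r0=2+1=3
CMP r0, #7  (cmp 3,7)
BLT loop: taken
XOR r3, r3, #7 → r3=0^7=7
SUB r1, r1, r0 → r1=368-3=365
LSL r1, r1, #3 → r1=365<<3=2920
ADD r0, r0, #1 → r0=3+1=4
CMP r0, #7  (cmp 4,7)
BLT loop: taken
XOR r3, r3, #7 → r3=7^7=0
SUB r1, r1, r0 → r1=2920-4=2916
LSL r1, r1, #3 → r1=2916<<3=23328
ADD r0, r0, #1 → r0=4+1=5
CMP r0, #7  (cmp 5,7)
BLT loop: taken
XOR r3, r3, #7 → r3=0^7=7
SUB r1, r1, r0 → r1=23328-5=23323
LSL r1, r1, #3 → r1=23323<<3=186584
ADD r0, r0, #1 → r0=5+1=6
CMP r0, #7  (cmp 6,7)
BLT loop: taken
XOR r3, r3, #7 → r3=7^7=0
SUB r1, r1, r0 → r1=186584-6=186578
LSL r1, r1, #3 → r1=186578<<3=1492624
ADD r0, r0, #1 → r0=6+1=7
CMP r0, #7  (cmp 7,7)
BLT loop: not taken
halt.
Total executed instructions: 40.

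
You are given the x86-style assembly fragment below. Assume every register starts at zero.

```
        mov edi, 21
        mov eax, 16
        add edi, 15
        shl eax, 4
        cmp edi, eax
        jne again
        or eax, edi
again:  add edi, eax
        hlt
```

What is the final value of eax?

edi=21
eax=16
edi=21+15=36
eax=16<<4=256
cmp edi, eax  (cmp 36,256)
jne again: taken
edi=36+256=292
halt.

256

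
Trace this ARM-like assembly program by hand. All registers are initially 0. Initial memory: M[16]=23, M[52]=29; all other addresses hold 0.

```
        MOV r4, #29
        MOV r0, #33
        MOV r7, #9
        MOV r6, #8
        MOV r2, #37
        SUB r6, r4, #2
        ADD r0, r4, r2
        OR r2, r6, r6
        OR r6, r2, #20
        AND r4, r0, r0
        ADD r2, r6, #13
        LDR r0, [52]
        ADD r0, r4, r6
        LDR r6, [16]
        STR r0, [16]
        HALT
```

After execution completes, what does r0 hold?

r4=29
r0=33
r7=9
r6=8
r2=37
r6=29-2=27
r0=29+37=66
r2=27|27=27
r6=27|20=31
r4=66&66=66
r2=31+13=44
r0=M[52]=29
r0=66+31=97
r6=M[16]=23
STR r0, [16] → M[16]=97
halt.

97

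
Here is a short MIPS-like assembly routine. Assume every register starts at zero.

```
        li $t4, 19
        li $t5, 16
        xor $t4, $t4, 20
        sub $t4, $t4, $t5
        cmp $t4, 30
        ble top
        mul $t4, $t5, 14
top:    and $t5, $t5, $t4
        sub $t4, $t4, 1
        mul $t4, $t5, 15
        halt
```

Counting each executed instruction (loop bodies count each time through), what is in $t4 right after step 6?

-9

li $t4, 19 → $t4=19
li $t5, 16 → $t5=16
xor $t4, $t4, 20 → $t4=19^20=7
sub $t4, $t4, $t5 → $t4=7-16=-9
cmp $t4, 30  (cmp -9,30)
ble top: taken
After step 6: $t4 = -9.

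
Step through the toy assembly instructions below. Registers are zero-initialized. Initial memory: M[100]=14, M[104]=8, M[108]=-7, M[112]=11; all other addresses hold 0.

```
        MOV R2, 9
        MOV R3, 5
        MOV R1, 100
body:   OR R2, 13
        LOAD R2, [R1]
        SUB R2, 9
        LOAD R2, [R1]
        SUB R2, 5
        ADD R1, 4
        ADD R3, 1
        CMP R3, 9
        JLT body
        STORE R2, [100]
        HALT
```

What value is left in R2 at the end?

R2=9
R3=5
R1=100
R2=9|13=13
R2=M[100]=14
R2=14-9=5
R2=M[100]=14
R2=14-5=9
R1=100+4=104
R3=5+1=6
CMP R3, 9  (cmp 6,9)
JLT body: taken
R2=9|13=13
R2=M[104]=8
R2=8-9=-1
R2=M[104]=8
R2=8-5=3
R1=104+4=108
R3=6+1=7
CMP R3, 9  (cmp 7,9)
JLT body: taken
R2=3|13=15
R2=M[108]=-7
R2=(-7)-9=-16
R2=M[108]=-7
R2=(-7)-5=-12
R1=108+4=112
R3=7+1=8
CMP R3, 9  (cmp 8,9)
JLT body: taken
R2=(-12)|13=-3
R2=M[112]=11
R2=11-9=2
R2=M[112]=11
R2=11-5=6
R1=112+4=116
R3=8+1=9
CMP R3, 9  (cmp 9,9)
JLT body: not taken
STORE R2, [100] → M[100]=6
halt.

6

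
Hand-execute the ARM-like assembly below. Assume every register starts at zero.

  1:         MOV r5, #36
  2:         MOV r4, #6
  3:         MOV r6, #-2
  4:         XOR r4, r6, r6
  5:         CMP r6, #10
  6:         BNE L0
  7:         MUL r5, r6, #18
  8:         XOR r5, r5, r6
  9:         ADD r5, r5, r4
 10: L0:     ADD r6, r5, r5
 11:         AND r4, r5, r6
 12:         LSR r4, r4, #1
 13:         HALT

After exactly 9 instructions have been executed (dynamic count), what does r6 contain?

after MOV r5, #36: r5=36
after MOV r4, #6: r4=6
after MOV r6, #-2: r6=-2
after XOR r4, r6, r6: r4=(-2)^(-2)=0
CMP r6, #10  (cmp -2,10)
BNE L0: taken
after ADD r6, r5, r5: r6=36+36=72
after AND r4, r5, r6: r4=36&72=0
after LSR r4, r4, #1: r4=0>>1=0
After step 9: r6 = 72.

72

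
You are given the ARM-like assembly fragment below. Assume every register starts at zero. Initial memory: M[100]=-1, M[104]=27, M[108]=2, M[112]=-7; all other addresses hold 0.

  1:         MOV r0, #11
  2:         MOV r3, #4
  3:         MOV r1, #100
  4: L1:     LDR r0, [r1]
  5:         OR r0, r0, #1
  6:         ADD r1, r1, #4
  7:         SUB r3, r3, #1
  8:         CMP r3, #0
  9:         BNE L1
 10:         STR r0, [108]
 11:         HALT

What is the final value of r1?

116

MOV r0, #11 → r0=11
MOV r3, #4 → r3=4
MOV r1, #100 → r1=100
LDR r0, [r1] → r0=M[100]=-1
OR r0, r0, #1 → r0=(-1)|1=-1
ADD r1, r1, #4 → r1=100+4=104
SUB r3, r3, #1 → r3=4-1=3
CMP r3, #0  (cmp 3,0)
BNE L1: taken
LDR r0, [r1] → r0=M[104]=27
OR r0, r0, #1 → r0=27|1=27
ADD r1, r1, #4 → r1=104+4=108
SUB r3, r3, #1 → r3=3-1=2
CMP r3, #0  (cmp 2,0)
BNE L1: taken
LDR r0, [r1] → r0=M[108]=2
OR r0, r0, #1 → r0=2|1=3
ADD r1, r1, #4 → r1=108+4=112
SUB r3, r3, #1 → r3=2-1=1
CMP r3, #0  (cmp 1,0)
BNE L1: taken
LDR r0, [r1] → r0=M[112]=-7
OR r0, r0, #1 → r0=(-7)|1=-7
ADD r1, r1, #4 → r1=112+4=116
SUB r3, r3, #1 → r3=1-1=0
CMP r3, #0  (cmp 0,0)
BNE L1: not taken
STR r0, [108] → M[108]=-7
halt.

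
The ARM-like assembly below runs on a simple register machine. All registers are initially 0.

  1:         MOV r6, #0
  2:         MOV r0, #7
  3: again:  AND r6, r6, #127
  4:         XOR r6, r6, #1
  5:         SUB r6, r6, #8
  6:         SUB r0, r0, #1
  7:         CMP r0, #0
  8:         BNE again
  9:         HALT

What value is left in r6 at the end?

r6=0
r0=7
r6=0&127=0
r6=0^1=1
r6=1-8=-7
r0=7-1=6
CMP r0, #0  (cmp 6,0)
BNE again: taken
r6=(-7)&127=121
r6=121^1=120
r6=120-8=112
r0=6-1=5
CMP r0, #0  (cmp 5,0)
BNE again: taken
r6=112&127=112
r6=112^1=113
r6=113-8=105
r0=5-1=4
CMP r0, #0  (cmp 4,0)
BNE again: taken
r6=105&127=105
r6=105^1=104
r6=104-8=96
r0=4-1=3
CMP r0, #0  (cmp 3,0)
BNE again: taken
r6=96&127=96
r6=96^1=97
r6=97-8=89
r0=3-1=2
CMP r0, #0  (cmp 2,0)
BNE again: taken
r6=89&127=89
r6=89^1=88
r6=88-8=80
r0=2-1=1
CMP r0, #0  (cmp 1,0)
BNE again: taken
r6=80&127=80
r6=80^1=81
r6=81-8=73
r0=1-1=0
CMP r0, #0  (cmp 0,0)
BNE again: not taken
halt.

73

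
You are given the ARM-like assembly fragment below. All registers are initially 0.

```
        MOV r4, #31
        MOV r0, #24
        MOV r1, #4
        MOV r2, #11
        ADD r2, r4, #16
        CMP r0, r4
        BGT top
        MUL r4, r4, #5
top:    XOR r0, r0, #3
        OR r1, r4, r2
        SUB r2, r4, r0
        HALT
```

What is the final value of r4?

after MOV r4, #31: r4=31
after MOV r0, #24: r0=24
after MOV r1, #4: r1=4
after MOV r2, #11: r2=11
after ADD r2, r4, #16: r2=31+16=47
CMP r0, r4  (cmp 24,31)
BGT top: not taken
after MUL r4, r4, #5: r4=31*5=155
after XOR r0, r0, #3: r0=24^3=27
after OR r1, r4, r2: r1=155|47=191
after SUB r2, r4, r0: r2=155-27=128
halt.

155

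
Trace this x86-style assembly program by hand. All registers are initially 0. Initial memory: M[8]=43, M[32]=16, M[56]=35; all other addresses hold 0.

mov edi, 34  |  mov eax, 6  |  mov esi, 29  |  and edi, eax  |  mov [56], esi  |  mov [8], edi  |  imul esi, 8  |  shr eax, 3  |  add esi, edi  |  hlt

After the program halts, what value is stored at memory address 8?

after mov edi, 34: edi=34
after mov eax, 6: eax=6
after mov esi, 29: esi=29
after and edi, eax: edi=34&6=2
mov [56], esi → M[56]=29
mov [8], edi → M[8]=2
after imul esi, 8: esi=29*8=232
after shr eax, 3: eax=6>>3=0
after add esi, edi: esi=232+2=234
halt.

2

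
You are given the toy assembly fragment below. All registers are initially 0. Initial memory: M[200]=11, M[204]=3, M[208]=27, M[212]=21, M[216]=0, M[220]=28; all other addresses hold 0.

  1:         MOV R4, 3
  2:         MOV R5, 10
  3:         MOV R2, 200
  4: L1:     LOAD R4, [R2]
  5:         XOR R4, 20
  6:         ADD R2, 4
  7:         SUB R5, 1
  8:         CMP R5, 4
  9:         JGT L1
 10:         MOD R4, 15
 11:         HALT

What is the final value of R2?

224

MOV R4, 3 → R4=3
MOV R5, 10 → R5=10
MOV R2, 200 → R2=200
LOAD R4, [R2] → R4=M[200]=11
XOR R4, 20 → R4=11^20=31
ADD R2, 4 → R2=200+4=204
SUB R5, 1 → R5=10-1=9
CMP R5, 4  (cmp 9,4)
JGT L1: taken
LOAD R4, [R2] → R4=M[204]=3
XOR R4, 20 → R4=3^20=23
ADD R2, 4 → R2=204+4=208
SUB R5, 1 → R5=9-1=8
CMP R5, 4  (cmp 8,4)
JGT L1: taken
LOAD R4, [R2] → R4=M[208]=27
XOR R4, 20 → R4=27^20=15
ADD R2, 4 → R2=208+4=212
SUB R5, 1 → R5=8-1=7
CMP R5, 4  (cmp 7,4)
JGT L1: taken
LOAD R4, [R2] → R4=M[212]=21
XOR R4, 20 → R4=21^20=1
ADD R2, 4 → R2=212+4=216
SUB R5, 1 → R5=7-1=6
CMP R5, 4  (cmp 6,4)
JGT L1: taken
LOAD R4, [R2] → R4=M[216]=0
XOR R4, 20 → R4=0^20=20
ADD R2, 4 → R2=216+4=220
SUB R5, 1 → R5=6-1=5
CMP R5, 4  (cmp 5,4)
JGT L1: taken
LOAD R4, [R2] → R4=M[220]=28
XOR R4, 20 → R4=28^20=8
ADD R2, 4 → R2=220+4=224
SUB R5, 1 → R5=5-1=4
CMP R5, 4  (cmp 4,4)
JGT L1: not taken
MOD R4, 15 → R4=8%15=8
halt.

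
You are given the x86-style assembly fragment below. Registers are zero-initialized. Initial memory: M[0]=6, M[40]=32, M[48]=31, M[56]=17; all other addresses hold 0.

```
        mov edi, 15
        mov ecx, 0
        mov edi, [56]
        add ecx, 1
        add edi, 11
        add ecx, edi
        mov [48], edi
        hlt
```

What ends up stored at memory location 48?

edi=15
ecx=0
edi=M[56]=17
ecx=0+1=1
edi=17+11=28
ecx=1+28=29
mov [48], edi → M[48]=28
halt.

28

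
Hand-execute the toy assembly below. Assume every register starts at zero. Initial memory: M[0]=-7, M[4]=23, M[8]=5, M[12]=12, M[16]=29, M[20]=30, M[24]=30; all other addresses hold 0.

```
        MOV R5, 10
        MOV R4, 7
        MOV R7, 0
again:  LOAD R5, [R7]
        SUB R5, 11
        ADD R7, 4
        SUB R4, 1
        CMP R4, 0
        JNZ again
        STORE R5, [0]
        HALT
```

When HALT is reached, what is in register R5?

MOV R5, 10 → R5=10
MOV R4, 7 → R4=7
MOV R7, 0 → R7=0
LOAD R5, [R7] → R5=M[0]=-7
SUB R5, 11 → R5=(-7)-11=-18
ADD R7, 4 → R7=0+4=4
SUB R4, 1 → R4=7-1=6
CMP R4, 0  (cmp 6,0)
JNZ again: taken
LOAD R5, [R7] → R5=M[4]=23
SUB R5, 11 → R5=23-11=12
ADD R7, 4 → R7=4+4=8
SUB R4, 1 → R4=6-1=5
CMP R4, 0  (cmp 5,0)
JNZ again: taken
LOAD R5, [R7] → R5=M[8]=5
SUB R5, 11 → R5=5-11=-6
ADD R7, 4 → R7=8+4=12
SUB R4, 1 → R4=5-1=4
CMP R4, 0  (cmp 4,0)
JNZ again: taken
LOAD R5, [R7] → R5=M[12]=12
SUB R5, 11 → R5=12-11=1
ADD R7, 4 → R7=12+4=16
SUB R4, 1 → R4=4-1=3
CMP R4, 0  (cmp 3,0)
JNZ again: taken
LOAD R5, [R7] → R5=M[16]=29
SUB R5, 11 → R5=29-11=18
ADD R7, 4 → R7=16+4=20
SUB R4, 1 → R4=3-1=2
CMP R4, 0  (cmp 2,0)
JNZ again: taken
LOAD R5, [R7] → R5=M[20]=30
SUB R5, 11 → R5=30-11=19
ADD R7, 4 → R7=20+4=24
SUB R4, 1 → R4=2-1=1
CMP R4, 0  (cmp 1,0)
JNZ again: taken
LOAD R5, [R7] → R5=M[24]=30
SUB R5, 11 → R5=30-11=19
ADD R7, 4 → R7=24+4=28
SUB R4, 1 → R4=1-1=0
CMP R4, 0  (cmp 0,0)
JNZ again: not taken
STORE R5, [0] → M[0]=19
halt.

19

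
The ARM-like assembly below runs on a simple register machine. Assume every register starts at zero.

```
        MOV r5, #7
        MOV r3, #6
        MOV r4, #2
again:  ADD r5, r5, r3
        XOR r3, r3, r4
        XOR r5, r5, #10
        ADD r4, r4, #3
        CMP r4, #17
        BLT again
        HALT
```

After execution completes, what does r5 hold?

23

r5=7
r3=6
r4=2
r5=7+6=13
r3=6^2=4
r5=13^10=7
r4=2+3=5
CMP r4, #17  (cmp 5,17)
BLT again: taken
r5=7+4=11
r3=4^5=1
r5=11^10=1
r4=5+3=8
CMP r4, #17  (cmp 8,17)
BLT again: taken
r5=1+1=2
r3=1^8=9
r5=2^10=8
r4=8+3=11
CMP r4, #17  (cmp 11,17)
BLT again: taken
r5=8+9=17
r3=9^11=2
r5=17^10=27
r4=11+3=14
CMP r4, #17  (cmp 14,17)
BLT again: taken
r5=27+2=29
r3=2^14=12
r5=29^10=23
r4=14+3=17
CMP r4, #17  (cmp 17,17)
BLT again: not taken
halt.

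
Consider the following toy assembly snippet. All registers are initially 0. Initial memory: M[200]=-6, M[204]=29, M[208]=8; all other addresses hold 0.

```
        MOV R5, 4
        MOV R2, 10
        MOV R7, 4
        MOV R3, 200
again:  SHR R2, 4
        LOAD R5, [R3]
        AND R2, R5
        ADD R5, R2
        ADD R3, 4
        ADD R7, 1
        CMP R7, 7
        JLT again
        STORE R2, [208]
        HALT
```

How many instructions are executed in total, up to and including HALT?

30

after MOV R5, 4: R5=4
after MOV R2, 10: R2=10
after MOV R7, 4: R7=4
after MOV R3, 200: R3=200
after SHR R2, 4: R2=10>>4=0
after LOAD R5, [R3]: R5=M[200]=-6
after AND R2, R5: R2=0&(-6)=0
after ADD R5, R2: R5=(-6)+0=-6
after ADD R3, 4: R3=200+4=204
after ADD R7, 1: R7=4+1=5
CMP R7, 7  (cmp 5,7)
JLT again: taken
after SHR R2, 4: R2=0>>4=0
after LOAD R5, [R3]: R5=M[204]=29
after AND R2, R5: R2=0&29=0
after ADD R5, R2: R5=29+0=29
after ADD R3, 4: R3=204+4=208
after ADD R7, 1: R7=5+1=6
CMP R7, 7  (cmp 6,7)
JLT again: taken
after SHR R2, 4: R2=0>>4=0
after LOAD R5, [R3]: R5=M[208]=8
after AND R2, R5: R2=0&8=0
after ADD R5, R2: R5=8+0=8
after ADD R3, 4: R3=208+4=212
after ADD R7, 1: R7=6+1=7
CMP R7, 7  (cmp 7,7)
JLT again: not taken
STORE R2, [208] → M[208]=0
halt.
Total executed instructions: 30.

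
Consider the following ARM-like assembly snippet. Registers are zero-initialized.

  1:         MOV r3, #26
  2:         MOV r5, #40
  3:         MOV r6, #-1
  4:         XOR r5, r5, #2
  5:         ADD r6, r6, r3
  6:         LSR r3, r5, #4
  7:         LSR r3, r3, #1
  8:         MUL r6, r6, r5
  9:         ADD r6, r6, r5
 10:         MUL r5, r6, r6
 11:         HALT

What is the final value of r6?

after MOV r3, #26: r3=26
after MOV r5, #40: r5=40
after MOV r6, #-1: r6=-1
after XOR r5, r5, #2: r5=40^2=42
after ADD r6, r6, r3: r6=(-1)+26=25
after LSR r3, r5, #4: r3=42>>4=2
after LSR r3, r3, #1: r3=2>>1=1
after MUL r6, r6, r5: r6=25*42=1050
after ADD r6, r6, r5: r6=1050+42=1092
after MUL r5, r6, r6: r5=1092*1092=1192464
halt.

1092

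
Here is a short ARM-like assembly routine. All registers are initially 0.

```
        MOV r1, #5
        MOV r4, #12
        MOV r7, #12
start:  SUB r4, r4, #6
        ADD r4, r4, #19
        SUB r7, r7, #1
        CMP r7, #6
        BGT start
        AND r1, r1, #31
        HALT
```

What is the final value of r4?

r1=5
r4=12
r7=12
r4=12-6=6
r4=6+19=25
r7=12-1=11
CMP r7, #6  (cmp 11,6)
BGT start: taken
r4=25-6=19
r4=19+19=38
r7=11-1=10
CMP r7, #6  (cmp 10,6)
BGT start: taken
r4=38-6=32
r4=32+19=51
r7=10-1=9
CMP r7, #6  (cmp 9,6)
BGT start: taken
r4=51-6=45
r4=45+19=64
r7=9-1=8
CMP r7, #6  (cmp 8,6)
BGT start: taken
r4=64-6=58
r4=58+19=77
r7=8-1=7
CMP r7, #6  (cmp 7,6)
BGT start: taken
r4=77-6=71
r4=71+19=90
r7=7-1=6
CMP r7, #6  (cmp 6,6)
BGT start: not taken
r1=5&31=5
halt.

90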